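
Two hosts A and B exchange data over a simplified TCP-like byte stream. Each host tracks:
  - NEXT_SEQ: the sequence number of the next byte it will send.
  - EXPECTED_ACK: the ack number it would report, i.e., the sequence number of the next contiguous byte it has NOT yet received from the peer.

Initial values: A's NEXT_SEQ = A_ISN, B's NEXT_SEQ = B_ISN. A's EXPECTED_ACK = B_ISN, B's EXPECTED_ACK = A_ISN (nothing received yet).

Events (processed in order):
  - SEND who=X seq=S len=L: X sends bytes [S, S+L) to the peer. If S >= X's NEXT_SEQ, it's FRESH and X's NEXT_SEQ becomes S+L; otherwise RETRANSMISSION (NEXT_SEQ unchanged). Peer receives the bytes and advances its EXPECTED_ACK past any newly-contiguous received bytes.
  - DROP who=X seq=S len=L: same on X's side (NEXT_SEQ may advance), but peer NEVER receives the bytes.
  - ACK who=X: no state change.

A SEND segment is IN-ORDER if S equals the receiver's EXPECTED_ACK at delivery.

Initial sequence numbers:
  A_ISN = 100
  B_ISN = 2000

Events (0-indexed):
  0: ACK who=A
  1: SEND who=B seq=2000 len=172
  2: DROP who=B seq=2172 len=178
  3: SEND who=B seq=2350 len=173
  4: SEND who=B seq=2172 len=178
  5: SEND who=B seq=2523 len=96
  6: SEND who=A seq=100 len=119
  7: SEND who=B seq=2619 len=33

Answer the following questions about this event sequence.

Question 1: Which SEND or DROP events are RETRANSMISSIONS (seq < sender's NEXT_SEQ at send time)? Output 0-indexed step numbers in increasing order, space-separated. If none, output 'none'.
Answer: 4

Derivation:
Step 1: SEND seq=2000 -> fresh
Step 2: DROP seq=2172 -> fresh
Step 3: SEND seq=2350 -> fresh
Step 4: SEND seq=2172 -> retransmit
Step 5: SEND seq=2523 -> fresh
Step 6: SEND seq=100 -> fresh
Step 7: SEND seq=2619 -> fresh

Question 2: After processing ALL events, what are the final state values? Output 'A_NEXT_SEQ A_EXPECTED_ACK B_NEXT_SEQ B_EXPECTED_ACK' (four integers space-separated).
After event 0: A_seq=100 A_ack=2000 B_seq=2000 B_ack=100
After event 1: A_seq=100 A_ack=2172 B_seq=2172 B_ack=100
After event 2: A_seq=100 A_ack=2172 B_seq=2350 B_ack=100
After event 3: A_seq=100 A_ack=2172 B_seq=2523 B_ack=100
After event 4: A_seq=100 A_ack=2523 B_seq=2523 B_ack=100
After event 5: A_seq=100 A_ack=2619 B_seq=2619 B_ack=100
After event 6: A_seq=219 A_ack=2619 B_seq=2619 B_ack=219
After event 7: A_seq=219 A_ack=2652 B_seq=2652 B_ack=219

Answer: 219 2652 2652 219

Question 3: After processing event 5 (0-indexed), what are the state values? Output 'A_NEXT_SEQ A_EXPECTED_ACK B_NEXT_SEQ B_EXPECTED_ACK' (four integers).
After event 0: A_seq=100 A_ack=2000 B_seq=2000 B_ack=100
After event 1: A_seq=100 A_ack=2172 B_seq=2172 B_ack=100
After event 2: A_seq=100 A_ack=2172 B_seq=2350 B_ack=100
After event 3: A_seq=100 A_ack=2172 B_seq=2523 B_ack=100
After event 4: A_seq=100 A_ack=2523 B_seq=2523 B_ack=100
After event 5: A_seq=100 A_ack=2619 B_seq=2619 B_ack=100

100 2619 2619 100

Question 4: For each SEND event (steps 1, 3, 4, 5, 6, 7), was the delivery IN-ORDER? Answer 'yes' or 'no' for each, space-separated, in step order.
Answer: yes no yes yes yes yes

Derivation:
Step 1: SEND seq=2000 -> in-order
Step 3: SEND seq=2350 -> out-of-order
Step 4: SEND seq=2172 -> in-order
Step 5: SEND seq=2523 -> in-order
Step 6: SEND seq=100 -> in-order
Step 7: SEND seq=2619 -> in-order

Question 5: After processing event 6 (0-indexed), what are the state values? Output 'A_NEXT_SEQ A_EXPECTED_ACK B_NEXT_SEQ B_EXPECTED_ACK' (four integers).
After event 0: A_seq=100 A_ack=2000 B_seq=2000 B_ack=100
After event 1: A_seq=100 A_ack=2172 B_seq=2172 B_ack=100
After event 2: A_seq=100 A_ack=2172 B_seq=2350 B_ack=100
After event 3: A_seq=100 A_ack=2172 B_seq=2523 B_ack=100
After event 4: A_seq=100 A_ack=2523 B_seq=2523 B_ack=100
After event 5: A_seq=100 A_ack=2619 B_seq=2619 B_ack=100
After event 6: A_seq=219 A_ack=2619 B_seq=2619 B_ack=219

219 2619 2619 219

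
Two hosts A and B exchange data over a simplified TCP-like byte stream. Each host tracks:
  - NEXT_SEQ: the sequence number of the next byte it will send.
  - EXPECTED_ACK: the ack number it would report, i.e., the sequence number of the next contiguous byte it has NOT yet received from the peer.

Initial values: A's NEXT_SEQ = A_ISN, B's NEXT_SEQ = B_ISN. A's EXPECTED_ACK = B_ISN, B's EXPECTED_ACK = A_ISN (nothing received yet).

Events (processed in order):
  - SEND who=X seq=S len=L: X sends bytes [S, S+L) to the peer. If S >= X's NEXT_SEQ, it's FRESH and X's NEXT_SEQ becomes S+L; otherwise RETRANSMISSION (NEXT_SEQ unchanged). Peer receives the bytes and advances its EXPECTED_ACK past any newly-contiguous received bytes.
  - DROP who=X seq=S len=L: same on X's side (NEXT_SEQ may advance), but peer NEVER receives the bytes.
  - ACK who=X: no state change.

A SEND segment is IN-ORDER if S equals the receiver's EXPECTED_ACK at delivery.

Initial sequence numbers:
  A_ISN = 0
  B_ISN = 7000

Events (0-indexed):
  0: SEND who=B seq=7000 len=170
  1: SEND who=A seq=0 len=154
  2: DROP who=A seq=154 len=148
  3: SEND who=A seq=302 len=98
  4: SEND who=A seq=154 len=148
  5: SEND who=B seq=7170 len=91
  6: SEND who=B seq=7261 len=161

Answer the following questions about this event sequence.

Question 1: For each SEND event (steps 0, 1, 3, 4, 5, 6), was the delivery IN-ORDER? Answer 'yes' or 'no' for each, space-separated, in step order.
Answer: yes yes no yes yes yes

Derivation:
Step 0: SEND seq=7000 -> in-order
Step 1: SEND seq=0 -> in-order
Step 3: SEND seq=302 -> out-of-order
Step 4: SEND seq=154 -> in-order
Step 5: SEND seq=7170 -> in-order
Step 6: SEND seq=7261 -> in-order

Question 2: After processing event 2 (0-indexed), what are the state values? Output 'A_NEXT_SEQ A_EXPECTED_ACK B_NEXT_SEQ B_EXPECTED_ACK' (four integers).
After event 0: A_seq=0 A_ack=7170 B_seq=7170 B_ack=0
After event 1: A_seq=154 A_ack=7170 B_seq=7170 B_ack=154
After event 2: A_seq=302 A_ack=7170 B_seq=7170 B_ack=154

302 7170 7170 154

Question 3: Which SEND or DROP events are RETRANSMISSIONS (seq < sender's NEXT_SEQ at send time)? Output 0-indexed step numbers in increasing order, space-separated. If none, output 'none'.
Answer: 4

Derivation:
Step 0: SEND seq=7000 -> fresh
Step 1: SEND seq=0 -> fresh
Step 2: DROP seq=154 -> fresh
Step 3: SEND seq=302 -> fresh
Step 4: SEND seq=154 -> retransmit
Step 5: SEND seq=7170 -> fresh
Step 6: SEND seq=7261 -> fresh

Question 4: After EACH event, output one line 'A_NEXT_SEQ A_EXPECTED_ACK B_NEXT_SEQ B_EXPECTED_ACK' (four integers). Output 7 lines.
0 7170 7170 0
154 7170 7170 154
302 7170 7170 154
400 7170 7170 154
400 7170 7170 400
400 7261 7261 400
400 7422 7422 400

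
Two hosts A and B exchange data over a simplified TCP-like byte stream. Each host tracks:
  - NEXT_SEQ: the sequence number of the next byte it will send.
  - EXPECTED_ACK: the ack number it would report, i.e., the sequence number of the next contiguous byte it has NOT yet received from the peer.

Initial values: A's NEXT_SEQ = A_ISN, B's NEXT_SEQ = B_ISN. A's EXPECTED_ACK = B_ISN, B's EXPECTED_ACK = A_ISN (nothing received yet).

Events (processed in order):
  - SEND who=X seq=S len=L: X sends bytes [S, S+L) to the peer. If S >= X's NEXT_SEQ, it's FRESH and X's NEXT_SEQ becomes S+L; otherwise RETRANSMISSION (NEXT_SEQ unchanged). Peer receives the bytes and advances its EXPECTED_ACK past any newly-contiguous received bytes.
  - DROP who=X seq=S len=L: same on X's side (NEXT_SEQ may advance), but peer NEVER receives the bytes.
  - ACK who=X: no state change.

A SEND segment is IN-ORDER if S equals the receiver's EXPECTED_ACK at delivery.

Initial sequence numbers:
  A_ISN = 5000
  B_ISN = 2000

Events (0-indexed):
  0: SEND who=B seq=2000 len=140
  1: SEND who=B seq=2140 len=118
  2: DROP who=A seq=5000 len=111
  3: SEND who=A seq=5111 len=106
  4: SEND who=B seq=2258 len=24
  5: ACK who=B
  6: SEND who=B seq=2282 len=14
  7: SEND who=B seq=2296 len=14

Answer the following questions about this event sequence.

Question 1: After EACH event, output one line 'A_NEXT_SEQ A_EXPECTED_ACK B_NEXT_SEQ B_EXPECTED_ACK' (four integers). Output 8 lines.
5000 2140 2140 5000
5000 2258 2258 5000
5111 2258 2258 5000
5217 2258 2258 5000
5217 2282 2282 5000
5217 2282 2282 5000
5217 2296 2296 5000
5217 2310 2310 5000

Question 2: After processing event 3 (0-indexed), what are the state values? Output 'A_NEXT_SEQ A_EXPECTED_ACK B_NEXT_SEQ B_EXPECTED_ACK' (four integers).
After event 0: A_seq=5000 A_ack=2140 B_seq=2140 B_ack=5000
After event 1: A_seq=5000 A_ack=2258 B_seq=2258 B_ack=5000
After event 2: A_seq=5111 A_ack=2258 B_seq=2258 B_ack=5000
After event 3: A_seq=5217 A_ack=2258 B_seq=2258 B_ack=5000

5217 2258 2258 5000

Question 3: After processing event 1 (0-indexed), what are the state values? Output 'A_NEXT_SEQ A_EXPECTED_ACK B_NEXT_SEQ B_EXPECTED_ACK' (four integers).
After event 0: A_seq=5000 A_ack=2140 B_seq=2140 B_ack=5000
After event 1: A_seq=5000 A_ack=2258 B_seq=2258 B_ack=5000

5000 2258 2258 5000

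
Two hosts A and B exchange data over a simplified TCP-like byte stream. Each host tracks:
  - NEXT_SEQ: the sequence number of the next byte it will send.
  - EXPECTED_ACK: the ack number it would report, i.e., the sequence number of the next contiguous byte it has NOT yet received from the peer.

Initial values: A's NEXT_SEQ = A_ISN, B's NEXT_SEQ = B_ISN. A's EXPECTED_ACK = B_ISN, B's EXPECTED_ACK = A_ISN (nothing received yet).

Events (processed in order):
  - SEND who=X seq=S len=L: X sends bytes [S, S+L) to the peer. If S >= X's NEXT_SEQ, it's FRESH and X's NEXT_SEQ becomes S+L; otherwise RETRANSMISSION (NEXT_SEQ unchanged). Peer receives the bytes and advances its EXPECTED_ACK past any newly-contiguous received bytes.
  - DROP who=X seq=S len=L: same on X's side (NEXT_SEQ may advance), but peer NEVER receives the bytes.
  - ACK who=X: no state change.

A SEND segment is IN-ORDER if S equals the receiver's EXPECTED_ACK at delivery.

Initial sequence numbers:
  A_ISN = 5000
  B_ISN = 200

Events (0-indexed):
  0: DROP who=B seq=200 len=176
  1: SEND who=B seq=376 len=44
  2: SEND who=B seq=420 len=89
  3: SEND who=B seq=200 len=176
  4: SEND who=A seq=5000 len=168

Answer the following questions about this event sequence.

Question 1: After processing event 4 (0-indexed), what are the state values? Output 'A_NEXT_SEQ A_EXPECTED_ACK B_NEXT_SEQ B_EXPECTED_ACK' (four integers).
After event 0: A_seq=5000 A_ack=200 B_seq=376 B_ack=5000
After event 1: A_seq=5000 A_ack=200 B_seq=420 B_ack=5000
After event 2: A_seq=5000 A_ack=200 B_seq=509 B_ack=5000
After event 3: A_seq=5000 A_ack=509 B_seq=509 B_ack=5000
After event 4: A_seq=5168 A_ack=509 B_seq=509 B_ack=5168

5168 509 509 5168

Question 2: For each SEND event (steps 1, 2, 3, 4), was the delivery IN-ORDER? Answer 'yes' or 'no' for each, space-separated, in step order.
Answer: no no yes yes

Derivation:
Step 1: SEND seq=376 -> out-of-order
Step 2: SEND seq=420 -> out-of-order
Step 3: SEND seq=200 -> in-order
Step 4: SEND seq=5000 -> in-order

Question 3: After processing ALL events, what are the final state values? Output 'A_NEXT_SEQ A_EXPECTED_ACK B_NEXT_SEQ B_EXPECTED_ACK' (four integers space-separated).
After event 0: A_seq=5000 A_ack=200 B_seq=376 B_ack=5000
After event 1: A_seq=5000 A_ack=200 B_seq=420 B_ack=5000
After event 2: A_seq=5000 A_ack=200 B_seq=509 B_ack=5000
After event 3: A_seq=5000 A_ack=509 B_seq=509 B_ack=5000
After event 4: A_seq=5168 A_ack=509 B_seq=509 B_ack=5168

Answer: 5168 509 509 5168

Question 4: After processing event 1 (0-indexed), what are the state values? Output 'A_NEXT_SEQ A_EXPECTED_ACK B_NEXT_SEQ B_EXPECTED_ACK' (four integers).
After event 0: A_seq=5000 A_ack=200 B_seq=376 B_ack=5000
After event 1: A_seq=5000 A_ack=200 B_seq=420 B_ack=5000

5000 200 420 5000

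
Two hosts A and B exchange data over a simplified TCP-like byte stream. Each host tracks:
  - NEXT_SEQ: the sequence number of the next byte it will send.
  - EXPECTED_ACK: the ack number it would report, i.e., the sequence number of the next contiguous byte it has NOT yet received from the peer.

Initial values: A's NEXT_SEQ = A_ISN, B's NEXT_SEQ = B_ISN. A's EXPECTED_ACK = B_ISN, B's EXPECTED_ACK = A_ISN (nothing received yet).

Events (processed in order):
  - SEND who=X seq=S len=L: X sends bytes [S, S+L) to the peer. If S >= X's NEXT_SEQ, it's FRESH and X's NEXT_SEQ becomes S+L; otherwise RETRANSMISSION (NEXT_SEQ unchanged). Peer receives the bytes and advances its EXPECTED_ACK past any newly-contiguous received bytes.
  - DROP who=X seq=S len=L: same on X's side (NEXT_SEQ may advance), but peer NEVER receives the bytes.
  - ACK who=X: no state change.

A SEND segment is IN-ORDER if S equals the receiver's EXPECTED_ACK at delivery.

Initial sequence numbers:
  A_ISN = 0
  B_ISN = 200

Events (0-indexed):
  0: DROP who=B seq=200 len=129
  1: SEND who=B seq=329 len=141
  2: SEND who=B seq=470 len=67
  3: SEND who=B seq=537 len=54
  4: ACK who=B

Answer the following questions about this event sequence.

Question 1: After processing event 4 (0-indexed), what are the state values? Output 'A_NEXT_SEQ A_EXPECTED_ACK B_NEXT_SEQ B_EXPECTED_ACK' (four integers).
After event 0: A_seq=0 A_ack=200 B_seq=329 B_ack=0
After event 1: A_seq=0 A_ack=200 B_seq=470 B_ack=0
After event 2: A_seq=0 A_ack=200 B_seq=537 B_ack=0
After event 3: A_seq=0 A_ack=200 B_seq=591 B_ack=0
After event 4: A_seq=0 A_ack=200 B_seq=591 B_ack=0

0 200 591 0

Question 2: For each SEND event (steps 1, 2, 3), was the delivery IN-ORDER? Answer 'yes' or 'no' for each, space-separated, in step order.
Step 1: SEND seq=329 -> out-of-order
Step 2: SEND seq=470 -> out-of-order
Step 3: SEND seq=537 -> out-of-order

Answer: no no no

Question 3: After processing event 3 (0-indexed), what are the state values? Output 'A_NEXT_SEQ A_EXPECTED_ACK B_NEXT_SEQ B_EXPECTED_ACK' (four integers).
After event 0: A_seq=0 A_ack=200 B_seq=329 B_ack=0
After event 1: A_seq=0 A_ack=200 B_seq=470 B_ack=0
After event 2: A_seq=0 A_ack=200 B_seq=537 B_ack=0
After event 3: A_seq=0 A_ack=200 B_seq=591 B_ack=0

0 200 591 0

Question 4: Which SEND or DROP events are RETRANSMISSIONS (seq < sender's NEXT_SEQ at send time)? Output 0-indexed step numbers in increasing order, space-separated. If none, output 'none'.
Step 0: DROP seq=200 -> fresh
Step 1: SEND seq=329 -> fresh
Step 2: SEND seq=470 -> fresh
Step 3: SEND seq=537 -> fresh

Answer: none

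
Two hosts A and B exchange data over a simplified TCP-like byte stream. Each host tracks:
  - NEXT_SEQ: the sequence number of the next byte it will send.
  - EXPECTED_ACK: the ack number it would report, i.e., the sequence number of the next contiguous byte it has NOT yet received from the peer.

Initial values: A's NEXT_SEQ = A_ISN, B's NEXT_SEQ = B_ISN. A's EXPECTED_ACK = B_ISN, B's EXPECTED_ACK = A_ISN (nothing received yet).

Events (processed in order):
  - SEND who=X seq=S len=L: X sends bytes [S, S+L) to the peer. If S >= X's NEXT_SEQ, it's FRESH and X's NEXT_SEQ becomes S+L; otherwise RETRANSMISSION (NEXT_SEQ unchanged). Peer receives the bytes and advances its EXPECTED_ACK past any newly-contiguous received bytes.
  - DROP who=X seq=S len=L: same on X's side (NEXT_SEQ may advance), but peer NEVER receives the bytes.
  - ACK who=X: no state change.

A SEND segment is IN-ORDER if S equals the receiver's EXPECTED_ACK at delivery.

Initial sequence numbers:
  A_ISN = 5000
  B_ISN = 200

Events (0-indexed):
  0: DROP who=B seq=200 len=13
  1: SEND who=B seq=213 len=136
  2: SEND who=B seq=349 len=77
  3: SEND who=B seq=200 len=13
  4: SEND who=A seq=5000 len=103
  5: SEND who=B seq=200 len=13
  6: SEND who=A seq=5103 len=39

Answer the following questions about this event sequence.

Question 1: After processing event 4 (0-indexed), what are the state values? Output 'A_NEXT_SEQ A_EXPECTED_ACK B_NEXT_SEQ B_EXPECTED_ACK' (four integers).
After event 0: A_seq=5000 A_ack=200 B_seq=213 B_ack=5000
After event 1: A_seq=5000 A_ack=200 B_seq=349 B_ack=5000
After event 2: A_seq=5000 A_ack=200 B_seq=426 B_ack=5000
After event 3: A_seq=5000 A_ack=426 B_seq=426 B_ack=5000
After event 4: A_seq=5103 A_ack=426 B_seq=426 B_ack=5103

5103 426 426 5103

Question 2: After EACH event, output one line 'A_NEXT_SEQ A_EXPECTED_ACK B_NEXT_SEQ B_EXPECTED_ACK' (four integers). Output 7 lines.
5000 200 213 5000
5000 200 349 5000
5000 200 426 5000
5000 426 426 5000
5103 426 426 5103
5103 426 426 5103
5142 426 426 5142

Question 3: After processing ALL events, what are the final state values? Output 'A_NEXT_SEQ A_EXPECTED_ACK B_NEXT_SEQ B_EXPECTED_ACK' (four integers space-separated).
After event 0: A_seq=5000 A_ack=200 B_seq=213 B_ack=5000
After event 1: A_seq=5000 A_ack=200 B_seq=349 B_ack=5000
After event 2: A_seq=5000 A_ack=200 B_seq=426 B_ack=5000
After event 3: A_seq=5000 A_ack=426 B_seq=426 B_ack=5000
After event 4: A_seq=5103 A_ack=426 B_seq=426 B_ack=5103
After event 5: A_seq=5103 A_ack=426 B_seq=426 B_ack=5103
After event 6: A_seq=5142 A_ack=426 B_seq=426 B_ack=5142

Answer: 5142 426 426 5142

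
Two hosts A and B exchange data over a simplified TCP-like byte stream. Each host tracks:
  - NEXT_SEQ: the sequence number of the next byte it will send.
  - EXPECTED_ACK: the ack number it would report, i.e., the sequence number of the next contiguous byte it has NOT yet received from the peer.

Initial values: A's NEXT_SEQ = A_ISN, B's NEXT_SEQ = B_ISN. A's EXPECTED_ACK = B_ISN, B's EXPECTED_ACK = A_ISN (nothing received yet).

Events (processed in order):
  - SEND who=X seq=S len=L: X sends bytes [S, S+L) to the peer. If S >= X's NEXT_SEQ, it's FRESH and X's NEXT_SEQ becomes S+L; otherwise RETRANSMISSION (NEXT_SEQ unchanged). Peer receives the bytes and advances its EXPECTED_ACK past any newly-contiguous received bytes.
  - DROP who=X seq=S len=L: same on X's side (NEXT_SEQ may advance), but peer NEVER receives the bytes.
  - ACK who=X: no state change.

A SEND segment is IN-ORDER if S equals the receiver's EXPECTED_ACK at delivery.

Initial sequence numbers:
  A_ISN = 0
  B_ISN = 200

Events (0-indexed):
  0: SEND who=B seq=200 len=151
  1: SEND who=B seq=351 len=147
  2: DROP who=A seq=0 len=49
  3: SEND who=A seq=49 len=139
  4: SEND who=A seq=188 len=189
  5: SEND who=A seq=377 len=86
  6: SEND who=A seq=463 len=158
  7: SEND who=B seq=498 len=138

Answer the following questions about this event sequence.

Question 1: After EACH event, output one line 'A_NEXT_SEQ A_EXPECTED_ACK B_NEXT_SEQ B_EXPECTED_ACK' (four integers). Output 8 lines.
0 351 351 0
0 498 498 0
49 498 498 0
188 498 498 0
377 498 498 0
463 498 498 0
621 498 498 0
621 636 636 0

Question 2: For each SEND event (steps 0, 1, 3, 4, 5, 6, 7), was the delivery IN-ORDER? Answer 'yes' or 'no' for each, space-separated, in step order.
Step 0: SEND seq=200 -> in-order
Step 1: SEND seq=351 -> in-order
Step 3: SEND seq=49 -> out-of-order
Step 4: SEND seq=188 -> out-of-order
Step 5: SEND seq=377 -> out-of-order
Step 6: SEND seq=463 -> out-of-order
Step 7: SEND seq=498 -> in-order

Answer: yes yes no no no no yes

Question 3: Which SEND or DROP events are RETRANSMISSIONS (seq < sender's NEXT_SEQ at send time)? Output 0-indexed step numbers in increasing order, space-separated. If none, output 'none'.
Step 0: SEND seq=200 -> fresh
Step 1: SEND seq=351 -> fresh
Step 2: DROP seq=0 -> fresh
Step 3: SEND seq=49 -> fresh
Step 4: SEND seq=188 -> fresh
Step 5: SEND seq=377 -> fresh
Step 6: SEND seq=463 -> fresh
Step 7: SEND seq=498 -> fresh

Answer: none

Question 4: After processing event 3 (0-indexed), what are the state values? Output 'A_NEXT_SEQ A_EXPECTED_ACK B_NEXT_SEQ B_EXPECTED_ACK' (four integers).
After event 0: A_seq=0 A_ack=351 B_seq=351 B_ack=0
After event 1: A_seq=0 A_ack=498 B_seq=498 B_ack=0
After event 2: A_seq=49 A_ack=498 B_seq=498 B_ack=0
After event 3: A_seq=188 A_ack=498 B_seq=498 B_ack=0

188 498 498 0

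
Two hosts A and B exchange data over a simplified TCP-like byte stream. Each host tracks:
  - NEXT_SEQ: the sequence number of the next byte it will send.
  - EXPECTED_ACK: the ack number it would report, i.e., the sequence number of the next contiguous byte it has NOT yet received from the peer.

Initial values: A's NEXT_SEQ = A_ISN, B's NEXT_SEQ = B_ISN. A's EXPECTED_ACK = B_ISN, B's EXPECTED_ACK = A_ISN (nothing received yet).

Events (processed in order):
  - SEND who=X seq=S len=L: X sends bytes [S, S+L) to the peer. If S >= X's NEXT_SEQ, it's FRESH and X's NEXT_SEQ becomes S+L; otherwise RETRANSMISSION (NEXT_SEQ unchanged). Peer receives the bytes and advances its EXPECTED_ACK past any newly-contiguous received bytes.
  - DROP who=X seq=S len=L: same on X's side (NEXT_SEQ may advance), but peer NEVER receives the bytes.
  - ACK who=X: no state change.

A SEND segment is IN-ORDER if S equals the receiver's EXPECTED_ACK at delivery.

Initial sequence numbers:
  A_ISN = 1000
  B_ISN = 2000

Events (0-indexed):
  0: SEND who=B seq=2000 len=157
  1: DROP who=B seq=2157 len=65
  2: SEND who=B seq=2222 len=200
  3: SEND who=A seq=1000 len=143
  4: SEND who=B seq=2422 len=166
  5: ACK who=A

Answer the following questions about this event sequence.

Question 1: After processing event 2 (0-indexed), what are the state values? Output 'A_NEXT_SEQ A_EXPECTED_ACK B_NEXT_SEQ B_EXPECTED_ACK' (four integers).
After event 0: A_seq=1000 A_ack=2157 B_seq=2157 B_ack=1000
After event 1: A_seq=1000 A_ack=2157 B_seq=2222 B_ack=1000
After event 2: A_seq=1000 A_ack=2157 B_seq=2422 B_ack=1000

1000 2157 2422 1000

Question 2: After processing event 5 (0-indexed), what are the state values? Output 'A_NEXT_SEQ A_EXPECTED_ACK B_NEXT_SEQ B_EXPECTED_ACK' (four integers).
After event 0: A_seq=1000 A_ack=2157 B_seq=2157 B_ack=1000
After event 1: A_seq=1000 A_ack=2157 B_seq=2222 B_ack=1000
After event 2: A_seq=1000 A_ack=2157 B_seq=2422 B_ack=1000
After event 3: A_seq=1143 A_ack=2157 B_seq=2422 B_ack=1143
After event 4: A_seq=1143 A_ack=2157 B_seq=2588 B_ack=1143
After event 5: A_seq=1143 A_ack=2157 B_seq=2588 B_ack=1143

1143 2157 2588 1143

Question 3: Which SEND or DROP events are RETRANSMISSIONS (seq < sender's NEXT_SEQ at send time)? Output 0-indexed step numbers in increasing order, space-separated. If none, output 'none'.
Step 0: SEND seq=2000 -> fresh
Step 1: DROP seq=2157 -> fresh
Step 2: SEND seq=2222 -> fresh
Step 3: SEND seq=1000 -> fresh
Step 4: SEND seq=2422 -> fresh

Answer: none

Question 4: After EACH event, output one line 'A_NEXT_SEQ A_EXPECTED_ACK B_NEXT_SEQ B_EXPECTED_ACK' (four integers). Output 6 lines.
1000 2157 2157 1000
1000 2157 2222 1000
1000 2157 2422 1000
1143 2157 2422 1143
1143 2157 2588 1143
1143 2157 2588 1143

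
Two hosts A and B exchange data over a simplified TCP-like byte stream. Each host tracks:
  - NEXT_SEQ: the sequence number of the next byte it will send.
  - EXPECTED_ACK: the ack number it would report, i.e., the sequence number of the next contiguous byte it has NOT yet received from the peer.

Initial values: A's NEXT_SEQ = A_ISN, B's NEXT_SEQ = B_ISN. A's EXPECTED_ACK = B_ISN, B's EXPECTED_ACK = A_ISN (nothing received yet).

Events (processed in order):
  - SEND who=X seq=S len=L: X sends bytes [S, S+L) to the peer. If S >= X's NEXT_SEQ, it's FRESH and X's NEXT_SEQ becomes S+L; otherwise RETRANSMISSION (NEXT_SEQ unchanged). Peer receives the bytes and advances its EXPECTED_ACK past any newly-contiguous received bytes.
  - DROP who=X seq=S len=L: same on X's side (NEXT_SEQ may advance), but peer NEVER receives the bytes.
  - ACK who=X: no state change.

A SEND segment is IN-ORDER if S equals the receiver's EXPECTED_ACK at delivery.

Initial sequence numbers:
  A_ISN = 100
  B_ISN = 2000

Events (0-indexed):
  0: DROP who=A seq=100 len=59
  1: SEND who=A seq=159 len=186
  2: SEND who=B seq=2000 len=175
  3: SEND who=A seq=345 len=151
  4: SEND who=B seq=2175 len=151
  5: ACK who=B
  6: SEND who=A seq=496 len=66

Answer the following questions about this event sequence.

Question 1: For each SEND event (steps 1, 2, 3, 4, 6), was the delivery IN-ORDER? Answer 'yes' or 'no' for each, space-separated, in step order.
Answer: no yes no yes no

Derivation:
Step 1: SEND seq=159 -> out-of-order
Step 2: SEND seq=2000 -> in-order
Step 3: SEND seq=345 -> out-of-order
Step 4: SEND seq=2175 -> in-order
Step 6: SEND seq=496 -> out-of-order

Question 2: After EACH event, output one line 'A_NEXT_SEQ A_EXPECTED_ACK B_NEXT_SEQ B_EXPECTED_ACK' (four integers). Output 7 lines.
159 2000 2000 100
345 2000 2000 100
345 2175 2175 100
496 2175 2175 100
496 2326 2326 100
496 2326 2326 100
562 2326 2326 100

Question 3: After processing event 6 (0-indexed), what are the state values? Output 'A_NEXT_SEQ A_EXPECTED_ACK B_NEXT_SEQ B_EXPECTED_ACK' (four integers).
After event 0: A_seq=159 A_ack=2000 B_seq=2000 B_ack=100
After event 1: A_seq=345 A_ack=2000 B_seq=2000 B_ack=100
After event 2: A_seq=345 A_ack=2175 B_seq=2175 B_ack=100
After event 3: A_seq=496 A_ack=2175 B_seq=2175 B_ack=100
After event 4: A_seq=496 A_ack=2326 B_seq=2326 B_ack=100
After event 5: A_seq=496 A_ack=2326 B_seq=2326 B_ack=100
After event 6: A_seq=562 A_ack=2326 B_seq=2326 B_ack=100

562 2326 2326 100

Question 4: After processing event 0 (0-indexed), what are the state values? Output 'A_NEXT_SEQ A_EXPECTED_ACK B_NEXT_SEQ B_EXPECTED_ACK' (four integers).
After event 0: A_seq=159 A_ack=2000 B_seq=2000 B_ack=100

159 2000 2000 100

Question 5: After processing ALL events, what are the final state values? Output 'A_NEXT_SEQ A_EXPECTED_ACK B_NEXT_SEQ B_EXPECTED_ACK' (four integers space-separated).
After event 0: A_seq=159 A_ack=2000 B_seq=2000 B_ack=100
After event 1: A_seq=345 A_ack=2000 B_seq=2000 B_ack=100
After event 2: A_seq=345 A_ack=2175 B_seq=2175 B_ack=100
After event 3: A_seq=496 A_ack=2175 B_seq=2175 B_ack=100
After event 4: A_seq=496 A_ack=2326 B_seq=2326 B_ack=100
After event 5: A_seq=496 A_ack=2326 B_seq=2326 B_ack=100
After event 6: A_seq=562 A_ack=2326 B_seq=2326 B_ack=100

Answer: 562 2326 2326 100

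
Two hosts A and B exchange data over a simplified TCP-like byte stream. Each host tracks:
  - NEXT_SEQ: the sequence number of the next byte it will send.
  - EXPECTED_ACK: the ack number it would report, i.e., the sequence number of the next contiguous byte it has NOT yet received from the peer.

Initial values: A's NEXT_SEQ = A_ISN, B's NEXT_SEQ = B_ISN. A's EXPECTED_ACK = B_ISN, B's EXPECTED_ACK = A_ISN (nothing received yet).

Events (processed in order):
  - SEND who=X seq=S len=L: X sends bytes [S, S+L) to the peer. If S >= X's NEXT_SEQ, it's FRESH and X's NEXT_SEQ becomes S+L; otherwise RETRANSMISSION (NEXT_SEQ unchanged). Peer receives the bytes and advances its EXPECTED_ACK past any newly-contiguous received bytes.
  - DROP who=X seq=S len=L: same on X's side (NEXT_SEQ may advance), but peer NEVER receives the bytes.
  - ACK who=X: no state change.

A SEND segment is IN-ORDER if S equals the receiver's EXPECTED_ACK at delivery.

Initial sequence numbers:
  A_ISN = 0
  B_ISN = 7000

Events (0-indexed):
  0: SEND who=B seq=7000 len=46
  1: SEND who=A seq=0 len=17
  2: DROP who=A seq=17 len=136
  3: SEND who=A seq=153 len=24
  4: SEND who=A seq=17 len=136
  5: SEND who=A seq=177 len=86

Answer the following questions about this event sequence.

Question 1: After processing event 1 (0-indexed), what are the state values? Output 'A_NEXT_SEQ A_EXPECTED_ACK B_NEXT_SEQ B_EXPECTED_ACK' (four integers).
After event 0: A_seq=0 A_ack=7046 B_seq=7046 B_ack=0
After event 1: A_seq=17 A_ack=7046 B_seq=7046 B_ack=17

17 7046 7046 17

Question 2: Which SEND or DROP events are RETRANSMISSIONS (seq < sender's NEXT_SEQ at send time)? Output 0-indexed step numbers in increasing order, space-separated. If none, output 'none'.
Answer: 4

Derivation:
Step 0: SEND seq=7000 -> fresh
Step 1: SEND seq=0 -> fresh
Step 2: DROP seq=17 -> fresh
Step 3: SEND seq=153 -> fresh
Step 4: SEND seq=17 -> retransmit
Step 5: SEND seq=177 -> fresh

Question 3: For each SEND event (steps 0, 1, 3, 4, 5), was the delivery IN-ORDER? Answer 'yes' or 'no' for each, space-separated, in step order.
Answer: yes yes no yes yes

Derivation:
Step 0: SEND seq=7000 -> in-order
Step 1: SEND seq=0 -> in-order
Step 3: SEND seq=153 -> out-of-order
Step 4: SEND seq=17 -> in-order
Step 5: SEND seq=177 -> in-order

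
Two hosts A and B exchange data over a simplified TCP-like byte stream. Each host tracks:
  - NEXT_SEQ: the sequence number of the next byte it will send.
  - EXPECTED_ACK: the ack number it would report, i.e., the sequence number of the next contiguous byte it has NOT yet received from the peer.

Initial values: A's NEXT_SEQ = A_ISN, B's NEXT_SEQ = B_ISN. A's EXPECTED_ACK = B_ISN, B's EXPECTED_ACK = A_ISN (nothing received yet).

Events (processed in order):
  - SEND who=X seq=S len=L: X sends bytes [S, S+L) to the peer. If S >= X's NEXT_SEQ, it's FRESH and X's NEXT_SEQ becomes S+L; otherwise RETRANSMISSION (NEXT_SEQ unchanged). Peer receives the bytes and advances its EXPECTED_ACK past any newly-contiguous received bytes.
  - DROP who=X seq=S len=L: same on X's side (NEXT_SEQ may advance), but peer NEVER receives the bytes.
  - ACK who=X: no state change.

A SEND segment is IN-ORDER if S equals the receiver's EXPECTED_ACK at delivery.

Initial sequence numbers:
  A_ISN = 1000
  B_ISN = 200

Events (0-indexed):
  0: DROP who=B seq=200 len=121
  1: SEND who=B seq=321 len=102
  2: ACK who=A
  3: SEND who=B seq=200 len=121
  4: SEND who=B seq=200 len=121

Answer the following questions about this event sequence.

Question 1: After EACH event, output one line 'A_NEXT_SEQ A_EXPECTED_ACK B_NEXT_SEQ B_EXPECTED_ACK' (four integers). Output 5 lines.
1000 200 321 1000
1000 200 423 1000
1000 200 423 1000
1000 423 423 1000
1000 423 423 1000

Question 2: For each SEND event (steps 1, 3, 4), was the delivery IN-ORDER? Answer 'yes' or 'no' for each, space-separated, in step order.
Answer: no yes no

Derivation:
Step 1: SEND seq=321 -> out-of-order
Step 3: SEND seq=200 -> in-order
Step 4: SEND seq=200 -> out-of-order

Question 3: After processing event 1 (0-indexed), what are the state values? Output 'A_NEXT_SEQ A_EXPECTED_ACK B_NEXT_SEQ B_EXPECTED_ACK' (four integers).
After event 0: A_seq=1000 A_ack=200 B_seq=321 B_ack=1000
After event 1: A_seq=1000 A_ack=200 B_seq=423 B_ack=1000

1000 200 423 1000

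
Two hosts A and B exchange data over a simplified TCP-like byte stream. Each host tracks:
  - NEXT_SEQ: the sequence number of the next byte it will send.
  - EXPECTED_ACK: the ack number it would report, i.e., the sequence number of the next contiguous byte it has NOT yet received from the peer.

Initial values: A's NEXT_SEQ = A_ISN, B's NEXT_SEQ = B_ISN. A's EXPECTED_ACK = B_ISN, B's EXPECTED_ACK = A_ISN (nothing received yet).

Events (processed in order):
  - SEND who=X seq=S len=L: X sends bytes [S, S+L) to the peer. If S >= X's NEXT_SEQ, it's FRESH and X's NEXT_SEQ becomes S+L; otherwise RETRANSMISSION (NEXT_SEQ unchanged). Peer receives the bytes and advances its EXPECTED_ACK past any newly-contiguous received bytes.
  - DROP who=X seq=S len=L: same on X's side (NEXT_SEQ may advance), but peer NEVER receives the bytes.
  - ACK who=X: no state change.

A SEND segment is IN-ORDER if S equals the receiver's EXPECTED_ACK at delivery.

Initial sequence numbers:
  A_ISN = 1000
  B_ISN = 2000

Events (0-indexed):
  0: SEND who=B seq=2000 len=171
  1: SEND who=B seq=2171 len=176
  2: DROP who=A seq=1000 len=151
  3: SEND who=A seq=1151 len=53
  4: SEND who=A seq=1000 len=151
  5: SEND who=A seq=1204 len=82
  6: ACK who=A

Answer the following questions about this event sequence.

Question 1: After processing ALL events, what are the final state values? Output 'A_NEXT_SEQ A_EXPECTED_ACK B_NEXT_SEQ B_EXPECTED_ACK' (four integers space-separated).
Answer: 1286 2347 2347 1286

Derivation:
After event 0: A_seq=1000 A_ack=2171 B_seq=2171 B_ack=1000
After event 1: A_seq=1000 A_ack=2347 B_seq=2347 B_ack=1000
After event 2: A_seq=1151 A_ack=2347 B_seq=2347 B_ack=1000
After event 3: A_seq=1204 A_ack=2347 B_seq=2347 B_ack=1000
After event 4: A_seq=1204 A_ack=2347 B_seq=2347 B_ack=1204
After event 5: A_seq=1286 A_ack=2347 B_seq=2347 B_ack=1286
After event 6: A_seq=1286 A_ack=2347 B_seq=2347 B_ack=1286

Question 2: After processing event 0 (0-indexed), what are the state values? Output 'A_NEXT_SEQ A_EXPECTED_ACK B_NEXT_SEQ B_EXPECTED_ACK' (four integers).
After event 0: A_seq=1000 A_ack=2171 B_seq=2171 B_ack=1000

1000 2171 2171 1000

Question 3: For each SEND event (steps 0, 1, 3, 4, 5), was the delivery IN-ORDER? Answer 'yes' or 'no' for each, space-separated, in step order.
Answer: yes yes no yes yes

Derivation:
Step 0: SEND seq=2000 -> in-order
Step 1: SEND seq=2171 -> in-order
Step 3: SEND seq=1151 -> out-of-order
Step 4: SEND seq=1000 -> in-order
Step 5: SEND seq=1204 -> in-order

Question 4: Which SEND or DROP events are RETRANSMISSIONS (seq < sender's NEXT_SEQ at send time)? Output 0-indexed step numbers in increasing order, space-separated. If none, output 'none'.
Step 0: SEND seq=2000 -> fresh
Step 1: SEND seq=2171 -> fresh
Step 2: DROP seq=1000 -> fresh
Step 3: SEND seq=1151 -> fresh
Step 4: SEND seq=1000 -> retransmit
Step 5: SEND seq=1204 -> fresh

Answer: 4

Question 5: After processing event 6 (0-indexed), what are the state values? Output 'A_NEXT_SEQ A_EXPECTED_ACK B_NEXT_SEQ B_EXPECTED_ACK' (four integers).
After event 0: A_seq=1000 A_ack=2171 B_seq=2171 B_ack=1000
After event 1: A_seq=1000 A_ack=2347 B_seq=2347 B_ack=1000
After event 2: A_seq=1151 A_ack=2347 B_seq=2347 B_ack=1000
After event 3: A_seq=1204 A_ack=2347 B_seq=2347 B_ack=1000
After event 4: A_seq=1204 A_ack=2347 B_seq=2347 B_ack=1204
After event 5: A_seq=1286 A_ack=2347 B_seq=2347 B_ack=1286
After event 6: A_seq=1286 A_ack=2347 B_seq=2347 B_ack=1286

1286 2347 2347 1286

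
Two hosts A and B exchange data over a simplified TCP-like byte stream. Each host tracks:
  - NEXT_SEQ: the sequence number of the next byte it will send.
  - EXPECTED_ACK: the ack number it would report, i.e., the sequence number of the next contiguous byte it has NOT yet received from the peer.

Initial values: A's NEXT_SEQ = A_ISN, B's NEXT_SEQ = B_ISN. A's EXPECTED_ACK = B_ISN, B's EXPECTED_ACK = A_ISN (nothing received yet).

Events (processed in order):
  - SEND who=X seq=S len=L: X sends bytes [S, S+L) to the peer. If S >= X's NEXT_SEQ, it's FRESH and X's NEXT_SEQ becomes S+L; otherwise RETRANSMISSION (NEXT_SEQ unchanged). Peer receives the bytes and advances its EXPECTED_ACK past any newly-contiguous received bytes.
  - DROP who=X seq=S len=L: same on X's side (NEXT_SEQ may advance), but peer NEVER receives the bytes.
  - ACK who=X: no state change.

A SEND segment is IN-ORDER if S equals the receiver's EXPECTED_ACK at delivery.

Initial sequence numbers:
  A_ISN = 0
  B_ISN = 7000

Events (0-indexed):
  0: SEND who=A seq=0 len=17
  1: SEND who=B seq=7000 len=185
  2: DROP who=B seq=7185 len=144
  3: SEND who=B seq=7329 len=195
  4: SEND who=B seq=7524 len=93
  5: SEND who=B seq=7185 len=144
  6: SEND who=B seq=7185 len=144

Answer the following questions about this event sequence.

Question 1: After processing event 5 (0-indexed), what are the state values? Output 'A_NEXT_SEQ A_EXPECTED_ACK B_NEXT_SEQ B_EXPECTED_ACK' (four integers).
After event 0: A_seq=17 A_ack=7000 B_seq=7000 B_ack=17
After event 1: A_seq=17 A_ack=7185 B_seq=7185 B_ack=17
After event 2: A_seq=17 A_ack=7185 B_seq=7329 B_ack=17
After event 3: A_seq=17 A_ack=7185 B_seq=7524 B_ack=17
After event 4: A_seq=17 A_ack=7185 B_seq=7617 B_ack=17
After event 5: A_seq=17 A_ack=7617 B_seq=7617 B_ack=17

17 7617 7617 17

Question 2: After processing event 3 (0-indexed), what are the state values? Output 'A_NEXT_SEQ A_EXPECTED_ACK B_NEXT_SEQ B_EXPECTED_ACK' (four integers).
After event 0: A_seq=17 A_ack=7000 B_seq=7000 B_ack=17
After event 1: A_seq=17 A_ack=7185 B_seq=7185 B_ack=17
After event 2: A_seq=17 A_ack=7185 B_seq=7329 B_ack=17
After event 3: A_seq=17 A_ack=7185 B_seq=7524 B_ack=17

17 7185 7524 17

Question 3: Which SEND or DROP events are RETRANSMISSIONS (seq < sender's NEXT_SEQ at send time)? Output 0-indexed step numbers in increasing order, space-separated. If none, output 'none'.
Step 0: SEND seq=0 -> fresh
Step 1: SEND seq=7000 -> fresh
Step 2: DROP seq=7185 -> fresh
Step 3: SEND seq=7329 -> fresh
Step 4: SEND seq=7524 -> fresh
Step 5: SEND seq=7185 -> retransmit
Step 6: SEND seq=7185 -> retransmit

Answer: 5 6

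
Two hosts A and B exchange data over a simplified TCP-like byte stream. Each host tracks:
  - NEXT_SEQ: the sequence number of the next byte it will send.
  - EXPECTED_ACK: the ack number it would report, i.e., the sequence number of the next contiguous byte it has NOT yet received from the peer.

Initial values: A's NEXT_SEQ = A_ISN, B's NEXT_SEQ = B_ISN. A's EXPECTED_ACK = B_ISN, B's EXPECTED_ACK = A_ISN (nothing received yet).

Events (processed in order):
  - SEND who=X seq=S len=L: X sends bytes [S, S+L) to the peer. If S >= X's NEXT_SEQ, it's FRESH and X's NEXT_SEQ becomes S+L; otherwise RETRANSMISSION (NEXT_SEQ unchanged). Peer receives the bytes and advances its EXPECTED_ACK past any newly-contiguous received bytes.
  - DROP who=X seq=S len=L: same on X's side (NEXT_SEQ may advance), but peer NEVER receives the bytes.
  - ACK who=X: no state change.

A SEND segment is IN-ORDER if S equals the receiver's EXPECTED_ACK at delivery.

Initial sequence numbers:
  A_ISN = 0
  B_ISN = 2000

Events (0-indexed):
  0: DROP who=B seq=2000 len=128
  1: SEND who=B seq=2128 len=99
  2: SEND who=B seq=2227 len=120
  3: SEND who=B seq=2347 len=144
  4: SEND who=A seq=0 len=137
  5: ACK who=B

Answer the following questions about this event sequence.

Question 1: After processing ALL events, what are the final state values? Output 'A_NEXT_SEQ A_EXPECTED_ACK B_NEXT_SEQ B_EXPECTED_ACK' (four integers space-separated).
Answer: 137 2000 2491 137

Derivation:
After event 0: A_seq=0 A_ack=2000 B_seq=2128 B_ack=0
After event 1: A_seq=0 A_ack=2000 B_seq=2227 B_ack=0
After event 2: A_seq=0 A_ack=2000 B_seq=2347 B_ack=0
After event 3: A_seq=0 A_ack=2000 B_seq=2491 B_ack=0
After event 4: A_seq=137 A_ack=2000 B_seq=2491 B_ack=137
After event 5: A_seq=137 A_ack=2000 B_seq=2491 B_ack=137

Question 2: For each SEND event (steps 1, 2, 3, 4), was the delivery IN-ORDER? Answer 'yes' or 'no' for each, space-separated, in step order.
Step 1: SEND seq=2128 -> out-of-order
Step 2: SEND seq=2227 -> out-of-order
Step 3: SEND seq=2347 -> out-of-order
Step 4: SEND seq=0 -> in-order

Answer: no no no yes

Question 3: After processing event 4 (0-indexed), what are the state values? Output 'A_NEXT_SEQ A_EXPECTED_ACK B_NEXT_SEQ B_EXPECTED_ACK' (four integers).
After event 0: A_seq=0 A_ack=2000 B_seq=2128 B_ack=0
After event 1: A_seq=0 A_ack=2000 B_seq=2227 B_ack=0
After event 2: A_seq=0 A_ack=2000 B_seq=2347 B_ack=0
After event 3: A_seq=0 A_ack=2000 B_seq=2491 B_ack=0
After event 4: A_seq=137 A_ack=2000 B_seq=2491 B_ack=137

137 2000 2491 137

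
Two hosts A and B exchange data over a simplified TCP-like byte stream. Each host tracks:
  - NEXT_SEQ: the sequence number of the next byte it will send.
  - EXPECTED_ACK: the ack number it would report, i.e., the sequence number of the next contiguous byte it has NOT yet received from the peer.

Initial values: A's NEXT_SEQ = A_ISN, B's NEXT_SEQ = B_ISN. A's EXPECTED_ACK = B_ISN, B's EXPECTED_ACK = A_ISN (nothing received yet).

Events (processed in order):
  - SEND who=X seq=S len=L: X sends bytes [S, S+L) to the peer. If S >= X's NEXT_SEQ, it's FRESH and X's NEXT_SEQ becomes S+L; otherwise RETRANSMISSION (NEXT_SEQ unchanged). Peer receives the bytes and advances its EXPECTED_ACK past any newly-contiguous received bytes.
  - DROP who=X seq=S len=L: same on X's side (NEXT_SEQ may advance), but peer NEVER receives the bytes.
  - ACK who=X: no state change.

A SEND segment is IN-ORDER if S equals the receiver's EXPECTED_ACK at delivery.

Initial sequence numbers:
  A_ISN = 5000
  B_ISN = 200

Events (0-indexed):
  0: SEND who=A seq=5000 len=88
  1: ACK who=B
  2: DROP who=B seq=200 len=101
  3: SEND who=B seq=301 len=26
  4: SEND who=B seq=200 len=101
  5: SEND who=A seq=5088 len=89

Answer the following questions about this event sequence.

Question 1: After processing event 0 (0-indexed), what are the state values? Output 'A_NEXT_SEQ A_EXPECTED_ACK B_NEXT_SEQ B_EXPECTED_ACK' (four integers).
After event 0: A_seq=5088 A_ack=200 B_seq=200 B_ack=5088

5088 200 200 5088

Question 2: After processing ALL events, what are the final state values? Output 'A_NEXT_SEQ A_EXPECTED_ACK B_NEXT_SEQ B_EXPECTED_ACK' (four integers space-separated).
Answer: 5177 327 327 5177

Derivation:
After event 0: A_seq=5088 A_ack=200 B_seq=200 B_ack=5088
After event 1: A_seq=5088 A_ack=200 B_seq=200 B_ack=5088
After event 2: A_seq=5088 A_ack=200 B_seq=301 B_ack=5088
After event 3: A_seq=5088 A_ack=200 B_seq=327 B_ack=5088
After event 4: A_seq=5088 A_ack=327 B_seq=327 B_ack=5088
After event 5: A_seq=5177 A_ack=327 B_seq=327 B_ack=5177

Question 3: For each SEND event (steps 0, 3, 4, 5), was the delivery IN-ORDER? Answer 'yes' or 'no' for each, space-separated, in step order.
Answer: yes no yes yes

Derivation:
Step 0: SEND seq=5000 -> in-order
Step 3: SEND seq=301 -> out-of-order
Step 4: SEND seq=200 -> in-order
Step 5: SEND seq=5088 -> in-order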